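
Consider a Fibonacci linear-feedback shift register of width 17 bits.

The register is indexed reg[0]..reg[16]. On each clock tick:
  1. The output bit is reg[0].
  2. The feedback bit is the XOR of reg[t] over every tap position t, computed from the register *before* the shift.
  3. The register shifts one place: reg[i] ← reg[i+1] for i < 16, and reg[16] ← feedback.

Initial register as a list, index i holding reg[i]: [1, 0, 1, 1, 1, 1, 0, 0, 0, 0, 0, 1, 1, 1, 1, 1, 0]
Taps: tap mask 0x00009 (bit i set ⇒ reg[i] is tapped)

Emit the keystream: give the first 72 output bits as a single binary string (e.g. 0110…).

k : reg_k → out_k, fb_k
0: 10111100000111110 → 1, fb=0
1: 01111000001111100 → 0, fb=1
2: 11110000011111001 → 1, fb=0
3: 11100000111110010 → 1, fb=1
4: 11000001111100101 → 1, fb=1
5: 10000011111001011 → 1, fb=1
6: 00000111110010111 → 0, fb=0
7: 00001111100101110 → 0, fb=0
8: 00011111001011100 → 0, fb=1
9: 00111110010111001 → 0, fb=1
10: 01111100101110011 → 0, fb=1
11: 11111001011100111 → 1, fb=0
12: 11110010111001110 → 1, fb=0
13: 11100101110011100 → 1, fb=1
14: 11001011100111001 → 1, fb=1
15: 10010111001110011 → 1, fb=0
16: 00101110011100110 → 0, fb=0
17: 01011100111001100 → 0, fb=1
18: 10111001110011001 → 1, fb=0
19: 01110011100110010 → 0, fb=1
20: 11100111001100101 → 1, fb=1
21: 11001110011001011 → 1, fb=1
22: 10011100110010111 → 1, fb=0
23: 00111001100101110 → 0, fb=1
24: 01110011001011101 → 0, fb=1
25: 11100110010111011 → 1, fb=1
26: 11001100101110111 → 1, fb=1
27: 10011001011101111 → 1, fb=0
28: 00110010111011110 → 0, fb=1
29: 01100101110111101 → 0, fb=0
30: 11001011101111010 → 1, fb=1
31: 10010111011110101 → 1, fb=0
32: 00101110111101010 → 0, fb=0
33: 01011101111010100 → 0, fb=1
34: 10111011110101001 → 1, fb=0
35: 01110111101010010 → 0, fb=1
36: 11101111010100101 → 1, fb=1
37: 11011110101001011 → 1, fb=0
38: 10111101010010110 → 1, fb=0
39: 01111010100101100 → 0, fb=1
40: 11110101001011001 → 1, fb=0
41: 11101010010110010 → 1, fb=1
42: 11010100101100101 → 1, fb=0
43: 10101001011001010 → 1, fb=1
44: 01010010110010101 → 0, fb=1
45: 10100101100101011 → 1, fb=1
46: 01001011001010111 → 0, fb=0
47: 10010110010101110 → 1, fb=0
48: 00101100101011100 → 0, fb=0
49: 01011001010111000 → 0, fb=1
50: 10110010101110001 → 1, fb=0
51: 01100101011100010 → 0, fb=0
52: 11001010111000100 → 1, fb=1
53: 10010101110001001 → 1, fb=0
54: 00101011100010010 → 0, fb=0
55: 01010111000100100 → 0, fb=1
56: 10101110001001001 → 1, fb=1
57: 01011100010010011 → 0, fb=1
58: 10111000100100111 → 1, fb=0
59: 01110001001001110 → 0, fb=1
60: 11100010010011101 → 1, fb=1
61: 11000100100111011 → 1, fb=1
62: 10001001001110111 → 1, fb=1
63: 00010010011101111 → 0, fb=1
64: 00100100111011111 → 0, fb=0
65: 01001001110111110 → 0, fb=0
66: 10010011101111100 → 1, fb=0
67: 00100111011111000 → 0, fb=0
68: 01001110111110000 → 0, fb=0
69: 10011101111100000 → 1, fb=0
70: 00111011111000000 → 0, fb=1
71: 01110111110000001 → 0, fb=1

101111000001111100101110011100110010111011110101001011001010111000100100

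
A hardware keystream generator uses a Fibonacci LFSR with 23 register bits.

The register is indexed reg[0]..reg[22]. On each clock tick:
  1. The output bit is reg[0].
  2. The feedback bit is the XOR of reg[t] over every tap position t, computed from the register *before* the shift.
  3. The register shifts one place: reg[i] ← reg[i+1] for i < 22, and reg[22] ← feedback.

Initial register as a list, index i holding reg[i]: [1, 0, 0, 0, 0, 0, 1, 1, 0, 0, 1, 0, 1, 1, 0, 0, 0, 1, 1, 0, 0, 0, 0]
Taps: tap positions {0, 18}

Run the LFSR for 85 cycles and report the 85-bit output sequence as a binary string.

tick  register→output (feedback)
  0  10000011001011000110000→1 (0)
  1  00000110010110001100000→0 (0)
  2  00001100101100011000000→0 (0)
  3  00011001011000110000000→0 (0)
  4  00110010110001100000000→0 (0)
  5  01100101100011000000000→0 (0)
  6  11001011000110000000000→1 (1)
  7  10010110001100000000001→1 (1)
  8  00101100011000000000011→0 (0)
  9  01011000110000000000110→0 (0)
 10  10110001100000000001100→1 (1)
 11  01100011000000000011001→0 (1)
 12  11000110000000000110011→1 (0)
 13  10001100000000001100110→1 (1)
 14  00011000000000011001101→0 (0)
 15  00110000000000110011010→0 (1)
 16  01100000000001100110101→0 (1)
 17  11000000000011001101011→1 (1)
 18  10000000000110011010111→1 (0)
 19  00000000001100110101110→0 (0)
 20  00000000011001101011100→0 (1)
 21  00000000110011010111001→0 (1)
 22  00000001100110101110011→0 (1)
 23  00000011001101011100111→0 (0)
 24  00000110011010111001110→0 (0)
 25  00001100110101110011100→0 (1)
 26  00011001101011100111001→0 (1)
 27  00110011010111001110011→0 (1)
 28  01100110101110011100111→0 (0)
 29  11001101011100111001110→1 (1)
 30  10011010111001110011101→1 (0)
 31  00110101110011100111010→0 (1)
 32  01101011100111001110101→0 (1)
 33  11010111001110011101011→1 (1)
 34  10101110011100111010111→1 (0)
 35  01011100111001110101110→0 (0)
 36  10111001110011101011100→1 (0)
 37  01110011100111010111000→0 (1)
 38  11100111001110101110001→1 (0)
 39  11001110011101011100010→1 (1)
 40  10011100111010111000101→1 (1)
 41  00111001110101110001011→0 (0)
 42  01110011101011100010110→0 (1)
 43  11100111010111000101101→1 (1)
 44  11001110101110001011011→1 (0)
 45  10011101011100010110110→1 (0)
 46  00111010111000101101100→0 (0)
 47  01110101110001011011000→0 (1)
 48  11101011100010110110001→1 (0)
 49  11010111000101101100010→1 (1)
 50  10101110001011011000101→1 (1)
 51  01011100010110110001011→0 (0)
 52  10111000101101100010110→1 (0)
 53  01110001011011000101100→0 (0)
 54  11100010110110001011000→1 (0)
 55  11000101101100010110000→1 (0)
 56  10001011011000101100000→1 (1)
 57  00010110110001011000001→0 (0)
 58  00101101100010110000010→0 (0)
 59  01011011000101100000100→0 (0)
 60  10110110001011000001000→1 (1)
 61  01101100010110000010001→0 (1)
 62  11011000101100000100011→1 (1)
 63  10110001011000001000111→1 (1)
 64  01100010110000010001111→0 (0)
 65  11000101100000100011110→1 (0)
 66  10001011000001000111100→1 (0)
 67  00010110000010001111000→0 (1)
 68  00101100000100011110001→0 (1)
 69  01011000001000111100011→0 (0)
 70  10110000010001111000110→1 (1)
 71  01100000100011110001101→0 (0)
 72  11000001000111100011010→1 (0)
 73  10000010001111000110100→1 (0)
 74  00000100011110001101000→0 (0)
 75  00001000111100011010000→0 (1)
 76  00010001111000110100001→0 (0)
 77  00100011110001101000010→0 (0)
 78  01000111100011010000100→0 (0)
 79  10001111000110100001000→1 (1)
 80  00011110001101000010001→0 (1)
 81  00111100011010000100011→0 (0)
 82  01111000110100001000110→0 (0)
 83  11110001101000010001100→1 (1)
 84  11100011010000100011001→1 (0)

1000001100101100011000000000011001101011100111001110101110001011011000101100000100011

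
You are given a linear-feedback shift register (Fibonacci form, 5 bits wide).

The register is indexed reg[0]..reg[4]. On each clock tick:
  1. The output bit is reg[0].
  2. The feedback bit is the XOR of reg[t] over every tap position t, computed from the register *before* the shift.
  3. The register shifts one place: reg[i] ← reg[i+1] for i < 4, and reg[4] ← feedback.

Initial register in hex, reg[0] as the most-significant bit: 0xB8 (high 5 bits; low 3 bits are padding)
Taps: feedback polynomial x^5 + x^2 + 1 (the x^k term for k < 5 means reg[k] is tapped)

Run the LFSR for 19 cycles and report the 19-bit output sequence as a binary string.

tick  register→output (feedback)
  0  10111→1 (0)
  1  01110→0 (1)
  2  11101→1 (0)
  3  11010→1 (1)
  4  10101→1 (0)
  5  01010→0 (0)
  6  10100→1 (0)
  7  01000→0 (0)
  8  10000→1 (1)
  9  00001→0 (0)
 10  00010→0 (0)
 11  00100→0 (1)
 12  01001→0 (0)
 13  10010→1 (1)
 14  00101→0 (1)
 15  01011→0 (0)
 16  10110→1 (0)
 17  01100→0 (1)
 18  11001→1 (1)

1011101010000100101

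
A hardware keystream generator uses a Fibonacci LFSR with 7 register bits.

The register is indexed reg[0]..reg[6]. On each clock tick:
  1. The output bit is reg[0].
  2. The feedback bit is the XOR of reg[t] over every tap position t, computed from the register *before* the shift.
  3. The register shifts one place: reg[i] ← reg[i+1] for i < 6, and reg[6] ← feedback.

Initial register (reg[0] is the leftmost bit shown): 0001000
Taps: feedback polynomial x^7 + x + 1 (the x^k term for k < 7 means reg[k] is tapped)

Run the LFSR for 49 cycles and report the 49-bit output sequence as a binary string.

step | reg (before) | out | fb
   0 | 0001000 | 0 | 0
   1 | 0010000 | 0 | 0
   2 | 0100000 | 0 | 1
   3 | 1000001 | 1 | 1
   4 | 0000011 | 0 | 0
   5 | 0000110 | 0 | 0
   6 | 0001100 | 0 | 0
   7 | 0011000 | 0 | 0
   8 | 0110000 | 0 | 1
   9 | 1100001 | 1 | 0
  10 | 1000010 | 1 | 1
  11 | 0000101 | 0 | 0
  12 | 0001010 | 0 | 0
  13 | 0010100 | 0 | 0
  14 | 0101000 | 0 | 1
  15 | 1010001 | 1 | 1
  16 | 0100011 | 0 | 1
  17 | 1000111 | 1 | 1
  18 | 0001111 | 0 | 0
  19 | 0011110 | 0 | 0
  20 | 0111100 | 0 | 1
  21 | 1111001 | 1 | 0
  22 | 1110010 | 1 | 0
  23 | 1100100 | 1 | 0
  24 | 1001000 | 1 | 1
  25 | 0010001 | 0 | 0
  26 | 0100010 | 0 | 1
  27 | 1000101 | 1 | 1
  28 | 0001011 | 0 | 0
  29 | 0010110 | 0 | 0
  30 | 0101100 | 0 | 1
  31 | 1011001 | 1 | 1
  32 | 0110011 | 0 | 1
  33 | 1100111 | 1 | 0
  34 | 1001110 | 1 | 1
  35 | 0011101 | 0 | 0
  36 | 0111010 | 0 | 1
  37 | 1110101 | 1 | 0
  38 | 1101010 | 1 | 0
  39 | 1010100 | 1 | 1
  40 | 0101001 | 0 | 1
  41 | 1010011 | 1 | 1
  42 | 0100111 | 0 | 1
  43 | 1001111 | 1 | 1
  44 | 0011111 | 0 | 0
  45 | 0111110 | 0 | 1
  46 | 1111101 | 1 | 0
  47 | 1111010 | 1 | 0
  48 | 1110100 | 1 | 0

0001000001100001010001111001000101100111010100111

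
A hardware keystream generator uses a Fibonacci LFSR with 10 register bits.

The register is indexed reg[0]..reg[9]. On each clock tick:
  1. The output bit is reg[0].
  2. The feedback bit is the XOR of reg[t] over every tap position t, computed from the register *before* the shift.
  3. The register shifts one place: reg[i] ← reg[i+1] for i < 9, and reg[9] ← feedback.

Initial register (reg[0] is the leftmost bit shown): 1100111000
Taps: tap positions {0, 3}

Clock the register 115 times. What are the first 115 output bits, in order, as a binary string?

tick  register→output (feedback)
  0  1100111000→1 (1)
  1  1001110001→1 (0)
  2  0011100010→0 (1)
  3  0111000101→0 (1)
  4  1110001011→1 (1)
  5  1100010111→1 (1)
  6  1000101111→1 (1)
  7  0001011111→0 (1)
  8  0010111111→0 (0)
  9  0101111110→0 (1)
 10  1011111101→1 (0)
 11  0111111010→0 (1)
 12  1111110101→1 (0)
 13  1111101010→1 (0)
 14  1111010100→1 (0)
 15  1110101000→1 (1)
 16  1101010001→1 (0)
 17  1010100010→1 (1)
 18  0101000101→0 (1)
 19  1010001011→1 (1)
 20  0100010111→0 (0)
 21  1000101110→1 (1)
 22  0001011101→0 (1)
 23  0010111011→0 (0)
 24  0101110110→0 (1)
 25  1011101101→1 (0)
 26  0111011010→0 (1)
 27  1110110101→1 (1)
 28  1101101011→1 (0)
 29  1011010110→1 (0)
 30  0110101100→0 (0)
 31  1101011000→1 (0)
 32  1010110000→1 (1)
 33  0101100001→0 (1)
 34  1011000011→1 (0)
 35  0110000110→0 (0)
 36  1100001100→1 (1)
 37  1000011001→1 (1)
 38  0000110011→0 (0)
 39  0001100110→0 (1)
 40  0011001101→0 (1)
 41  0110011011→0 (0)
 42  1100110110→1 (1)
 43  1001101101→1 (0)
 44  0011011010→0 (1)
 45  0110110101→0 (0)
 46  1101101010→1 (0)
 47  1011010100→1 (0)
 48  0110101000→0 (0)
 49  1101010000→1 (0)
 50  1010100000→1 (1)
 51  0101000001→0 (1)
 52  1010000011→1 (1)
 53  0100000111→0 (0)
 54  1000001110→1 (1)
 55  0000011101→0 (0)
 56  0000111010→0 (0)
 57  0001110100→0 (1)
 58  0011101001→0 (1)
 59  0111010011→0 (1)
 60  1110100111→1 (1)
 61  1101001111→1 (0)
 62  1010011110→1 (1)
 63  0100111101→0 (0)
 64  1001111010→1 (0)
 65  0011110100→0 (1)
 66  0111101001→0 (1)
 67  1111010011→1 (0)
 68  1110100110→1 (1)
 69  1101001101→1 (0)
 70  1010011010→1 (1)
 71  0100110101→0 (0)
 72  1001101010→1 (0)
 73  0011010100→0 (1)
 74  0110101001→0 (0)
 75  1101010010→1 (0)
 76  1010100100→1 (1)
 77  0101001001→0 (1)
 78  1010010011→1 (1)
 79  0100100111→0 (0)
 80  1001001110→1 (0)
 81  0010011100→0 (0)
 82  0100111000→0 (0)
 83  1001110000→1 (0)
 84  0011100000→0 (1)
 85  0111000001→0 (1)
 86  1110000011→1 (1)
 87  1100000111→1 (1)
 88  1000001111→1 (1)
 89  0000011111→0 (0)
 90  0000111110→0 (0)
 91  0001111100→0 (1)
 92  0011111001→0 (1)
 93  0111110011→0 (1)
 94  1111100111→1 (0)
 95  1111001110→1 (0)
 96  1110011100→1 (1)
 97  1100111001→1 (1)
 98  1001110011→1 (0)
 99  0011100110→0 (1)
100  0111001101→0 (1)
101  1110011011→1 (1)
102  1100110111→1 (1)
103  1001101111→1 (0)
104  0011011110→0 (1)
105  0110111101→0 (0)
106  1101111010→1 (0)
107  1011110100→1 (0)
108  0111101000→0 (1)
109  1111010001→1 (0)
110  1110100010→1 (1)
111  1101000101→1 (0)
112  1010001010→1 (1)
113  0100010101→0 (0)
114  1000101010→1 (1)

1100111000101111110101000101110110101100001100110110101000001110100111101001101010010011100000111110011100110111101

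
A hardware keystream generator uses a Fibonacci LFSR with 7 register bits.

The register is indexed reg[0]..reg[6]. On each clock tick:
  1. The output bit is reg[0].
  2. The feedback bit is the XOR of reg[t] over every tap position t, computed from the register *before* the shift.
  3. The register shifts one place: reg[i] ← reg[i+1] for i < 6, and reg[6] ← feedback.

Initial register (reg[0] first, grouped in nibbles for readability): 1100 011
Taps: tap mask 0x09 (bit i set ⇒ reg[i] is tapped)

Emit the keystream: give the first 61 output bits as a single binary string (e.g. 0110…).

1100011111110000111011110010110010010000001000100110001011101

tick  register→output (feedback)
  0  1100011→1 (1)
  1  1000111→1 (1)
  2  0001111→0 (1)
  3  0011111→0 (1)
  4  0111111→0 (1)
  5  1111111→1 (0)
  6  1111110→1 (0)
  7  1111100→1 (0)
  8  1111000→1 (0)
  9  1110000→1 (1)
 10  1100001→1 (1)
 11  1000011→1 (1)
 12  0000111→0 (0)
 13  0001110→0 (1)
 14  0011101→0 (1)
 15  0111011→0 (1)
 16  1110111→1 (1)
 17  1101111→1 (0)
 18  1011110→1 (0)
 19  0111100→0 (1)
 20  1111001→1 (0)
 21  1110010→1 (1)
 22  1100101→1 (1)
 23  1001011→1 (0)
 24  0010110→0 (0)
 25  0101100→0 (1)
 26  1011001→1 (0)
 27  0110010→0 (0)
 28  1100100→1 (1)
 29  1001001→1 (0)
 30  0010010→0 (0)
 31  0100100→0 (0)
 32  1001000→1 (0)
 33  0010000→0 (0)
 34  0100000→0 (0)
 35  1000000→1 (1)
 36  0000001→0 (0)
 37  0000010→0 (0)
 38  0000100→0 (0)
 39  0001000→0 (1)
 40  0010001→0 (0)
 41  0100010→0 (0)
 42  1000100→1 (1)
 43  0001001→0 (1)
 44  0010011→0 (0)
 45  0100110→0 (0)
 46  1001100→1 (0)
 47  0011000→0 (1)
 48  0110001→0 (0)
 49  1100010→1 (1)
 50  1000101→1 (1)
 51  0001011→0 (1)
 52  0010111→0 (0)
 53  0101110→0 (1)
 54  1011101→1 (0)
 55  0111010→0 (1)
 56  1110101→1 (1)
 57  1101011→1 (0)
 58  1010110→1 (1)
 59  0101101→0 (1)
 60  1011011→1 (0)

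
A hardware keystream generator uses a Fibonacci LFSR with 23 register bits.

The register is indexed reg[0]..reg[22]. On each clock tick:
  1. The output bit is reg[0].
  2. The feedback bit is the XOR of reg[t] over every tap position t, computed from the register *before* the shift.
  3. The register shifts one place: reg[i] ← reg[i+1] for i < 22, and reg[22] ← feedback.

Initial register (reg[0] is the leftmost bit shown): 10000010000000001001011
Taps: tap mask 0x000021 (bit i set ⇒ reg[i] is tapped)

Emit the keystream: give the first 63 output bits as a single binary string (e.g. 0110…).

k : reg_k → out_k, fb_k
0: 10000010000000001001011 → 1, fb=1
1: 00000100000000010010111 → 0, fb=1
2: 00001000000000100101111 → 0, fb=0
3: 00010000000001001011110 → 0, fb=0
4: 00100000000010010111100 → 0, fb=0
5: 01000000000100101111000 → 0, fb=0
6: 10000000001001011110000 → 1, fb=1
7: 00000000010010111100001 → 0, fb=0
8: 00000000100101111000010 → 0, fb=0
9: 00000001001011110000100 → 0, fb=0
10: 00000010010111100001000 → 0, fb=0
11: 00000100101111000010000 → 0, fb=1
12: 00001001011110000100001 → 0, fb=0
13: 00010010111100001000010 → 0, fb=0
14: 00100101111000010000100 → 0, fb=1
15: 01001011110000100001001 → 0, fb=0
16: 10010111100001000010010 → 1, fb=0
17: 00101111000010000100100 → 0, fb=1
18: 01011110000100001001001 → 0, fb=1
19: 10111100001000010010011 → 1, fb=0
20: 01111000010000100100110 → 0, fb=0
21: 11110000100001001001100 → 1, fb=1
22: 11100001000010010011001 → 1, fb=1
23: 11000010000100100110011 → 1, fb=1
24: 10000100001001001100111 → 1, fb=0
25: 00001000010010011001110 → 0, fb=0
26: 00010000100100110011100 → 0, fb=0
27: 00100001001001100111000 → 0, fb=0
28: 01000010010011001110000 → 0, fb=0
29: 10000100100110011100000 → 1, fb=0
30: 00001001001100111000000 → 0, fb=0
31: 00010010011001110000000 → 0, fb=0
32: 00100100110011100000000 → 0, fb=1
33: 01001001100111000000001 → 0, fb=0
34: 10010011001110000000010 → 1, fb=1
35: 00100110011100000000101 → 0, fb=1
36: 01001100111000000001011 → 0, fb=1
37: 10011001110000000010111 → 1, fb=1
38: 00110011100000000101111 → 0, fb=0
39: 01100111000000001011110 → 0, fb=1
40: 11001110000000010111101 → 1, fb=0
41: 10011100000000101111010 → 1, fb=0
42: 00111000000001011110100 → 0, fb=0
43: 01110000000010111101000 → 0, fb=0
44: 11100000000101111010000 → 1, fb=1
45: 11000000001011110100001 → 1, fb=1
46: 10000000010111101000011 → 1, fb=1
47: 00000000101111010000111 → 0, fb=0
48: 00000001011110100001110 → 0, fb=0
49: 00000010111101000011100 → 0, fb=0
50: 00000101111010000111000 → 0, fb=1
51: 00001011110100001110001 → 0, fb=0
52: 00010111101000011100010 → 0, fb=1
53: 00101111010000111000101 → 0, fb=1
54: 01011110100001110001011 → 0, fb=1
55: 10111101000011100010111 → 1, fb=0
56: 01111010000111000101110 → 0, fb=0
57: 11110100001110001011100 → 1, fb=0
58: 11101000011100010111000 → 1, fb=1
59: 11010000111000101110001 → 1, fb=1
60: 10100001110001011100011 → 1, fb=1
61: 01000011100010111000111 → 0, fb=0
62: 10000111000101110001110 → 1, fb=0

100000100000000010010111100001000010010011001110000000010111101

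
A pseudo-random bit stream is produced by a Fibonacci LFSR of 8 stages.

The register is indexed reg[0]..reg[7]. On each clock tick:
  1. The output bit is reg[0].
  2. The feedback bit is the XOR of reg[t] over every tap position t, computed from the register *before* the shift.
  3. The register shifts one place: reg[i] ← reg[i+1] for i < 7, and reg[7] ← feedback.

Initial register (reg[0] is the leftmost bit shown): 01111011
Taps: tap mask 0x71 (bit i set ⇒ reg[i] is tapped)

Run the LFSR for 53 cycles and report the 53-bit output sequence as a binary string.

01111011011111000011010011010110110101000001001110110

step | reg (before) | out | fb
   0 | 01111011 | 0 | 0
   1 | 11110110 | 1 | 1
   2 | 11101101 | 1 | 1
   3 | 11011011 | 1 | 1
   4 | 10110111 | 1 | 1
   5 | 01101111 | 0 | 1
   6 | 11011111 | 1 | 0
   7 | 10111110 | 1 | 0
   8 | 01111100 | 0 | 0
   9 | 11111000 | 1 | 0
  10 | 11110000 | 1 | 1
  11 | 11100001 | 1 | 1
  12 | 11000011 | 1 | 0
  13 | 10000110 | 1 | 1
  14 | 00001101 | 0 | 0
  15 | 00011010 | 0 | 0
  16 | 00110100 | 0 | 1
  17 | 01101001 | 0 | 1
  18 | 11010011 | 1 | 0
  19 | 10100110 | 1 | 1
  20 | 01001101 | 0 | 0
  21 | 10011010 | 1 | 1
  22 | 00110101 | 0 | 1
  23 | 01101011 | 0 | 0
  24 | 11010110 | 1 | 1
  25 | 10101101 | 1 | 1
  26 | 01011011 | 0 | 0
  27 | 10110110 | 1 | 1
  28 | 01101101 | 0 | 0
  29 | 11011010 | 1 | 1
  30 | 10110101 | 1 | 0
  31 | 01101010 | 0 | 0
  32 | 11010100 | 1 | 0
  33 | 10101000 | 1 | 0
  34 | 01010000 | 0 | 0
  35 | 10100000 | 1 | 1
  36 | 01000001 | 0 | 0
  37 | 10000010 | 1 | 0
  38 | 00000100 | 0 | 1
  39 | 00001001 | 0 | 1
  40 | 00010011 | 0 | 1
  41 | 00100111 | 0 | 0
  42 | 01001110 | 0 | 1
  43 | 10011101 | 1 | 1
  44 | 00111011 | 0 | 0
  45 | 01110110 | 0 | 0
  46 | 11101100 | 1 | 1
  47 | 11011001 | 1 | 0
  48 | 10110010 | 1 | 0
  49 | 01100100 | 0 | 1
  50 | 11001001 | 1 | 0
  51 | 10010010 | 1 | 0
  52 | 00100100 | 0 | 1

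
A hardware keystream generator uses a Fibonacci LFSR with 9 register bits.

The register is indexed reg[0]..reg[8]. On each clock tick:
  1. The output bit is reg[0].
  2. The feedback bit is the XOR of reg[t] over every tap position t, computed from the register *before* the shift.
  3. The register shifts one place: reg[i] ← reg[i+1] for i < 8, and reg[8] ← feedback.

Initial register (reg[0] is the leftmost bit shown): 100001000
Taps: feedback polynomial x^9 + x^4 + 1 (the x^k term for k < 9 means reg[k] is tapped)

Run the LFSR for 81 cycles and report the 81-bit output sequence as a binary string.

100001000110000100111001010101100001101111010011011100100010100001010110100111111

k : reg_k → out_k, fb_k
0: 100001000 → 1, fb=1
1: 000010001 → 0, fb=1
2: 000100011 → 0, fb=0
3: 001000110 → 0, fb=0
4: 010001100 → 0, fb=0
5: 100011000 → 1, fb=0
6: 000110000 → 0, fb=1
7: 001100001 → 0, fb=0
8: 011000010 → 0, fb=0
9: 110000100 → 1, fb=1
10: 100001001 → 1, fb=1
11: 000010011 → 0, fb=1
12: 000100111 → 0, fb=0
13: 001001110 → 0, fb=0
14: 010011100 → 0, fb=1
15: 100111001 → 1, fb=0
16: 001110010 → 0, fb=1
17: 011100101 → 0, fb=0
18: 111001010 → 1, fb=1
19: 110010101 → 1, fb=0
20: 100101010 → 1, fb=1
21: 001010101 → 0, fb=1
22: 010101011 → 0, fb=0
23: 101010110 → 1, fb=0
24: 010101100 → 0, fb=0
25: 101011000 → 1, fb=0
26: 010110000 → 0, fb=1
27: 101100001 → 1, fb=1
28: 011000011 → 0, fb=0
29: 110000110 → 1, fb=1
30: 100001101 → 1, fb=1
31: 000011011 → 0, fb=1
32: 000110111 → 0, fb=1
33: 001101111 → 0, fb=0
34: 011011110 → 0, fb=1
35: 110111101 → 1, fb=0
36: 101111010 → 1, fb=0
37: 011110100 → 0, fb=1
38: 111101001 → 1, fb=1
39: 111010011 → 1, fb=0
40: 110100110 → 1, fb=1
41: 101001101 → 1, fb=1
42: 010011011 → 0, fb=1
43: 100110111 → 1, fb=0
44: 001101110 → 0, fb=0
45: 011011100 → 0, fb=1
46: 110111001 → 1, fb=0
47: 101110010 → 1, fb=0
48: 011100100 → 0, fb=0
49: 111001000 → 1, fb=1
50: 110010001 → 1, fb=0
51: 100100010 → 1, fb=1
52: 001000101 → 0, fb=0
53: 010001010 → 0, fb=0
54: 100010100 → 1, fb=0
55: 000101000 → 0, fb=0
56: 001010000 → 0, fb=1
57: 010100001 → 0, fb=0
58: 101000010 → 1, fb=1
59: 010000101 → 0, fb=0
60: 100001010 → 1, fb=1
61: 000010101 → 0, fb=1
62: 000101011 → 0, fb=0
63: 001010110 → 0, fb=1
64: 010101101 → 0, fb=0
65: 101011010 → 1, fb=0
66: 010110100 → 0, fb=1
67: 101101001 → 1, fb=1
68: 011010011 → 0, fb=1
69: 110100111 → 1, fb=1
70: 101001111 → 1, fb=1
71: 010011111 → 0, fb=1
72: 100111111 → 1, fb=0
73: 001111110 → 0, fb=1
74: 011111101 → 0, fb=1
75: 111111011 → 1, fb=0
76: 111110110 → 1, fb=0
77: 111101100 → 1, fb=1
78: 111011001 → 1, fb=0
79: 110110010 → 1, fb=0
80: 101100100 → 1, fb=1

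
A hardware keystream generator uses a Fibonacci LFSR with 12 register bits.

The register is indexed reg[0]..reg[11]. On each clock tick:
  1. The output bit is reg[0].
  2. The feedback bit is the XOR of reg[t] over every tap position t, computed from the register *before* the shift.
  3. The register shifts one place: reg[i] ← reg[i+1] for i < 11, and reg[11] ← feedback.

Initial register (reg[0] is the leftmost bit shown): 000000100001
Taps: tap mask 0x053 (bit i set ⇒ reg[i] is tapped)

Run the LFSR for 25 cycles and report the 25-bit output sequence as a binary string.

0000001000011010000100001

step | reg (before) | out | fb
   0 | 000000100001 | 0 | 1
   1 | 000001000011 | 0 | 0
   2 | 000010000110 | 0 | 1
   3 | 000100001101 | 0 | 0
   4 | 001000011010 | 0 | 0
   5 | 010000110100 | 0 | 0
   6 | 100001101000 | 1 | 0
   7 | 000011010000 | 0 | 1
   8 | 000110100001 | 0 | 0
   9 | 001101000010 | 0 | 0
  10 | 011010000100 | 0 | 0
  11 | 110100001000 | 1 | 0
  12 | 101000010000 | 1 | 1
  13 | 010000100001 | 0 | 0
  14 | 100001000010 | 1 | 1
  15 | 000010000101 | 0 | 1
  16 | 000100001011 | 0 | 0
  17 | 001000010110 | 0 | 0
  18 | 010000101100 | 0 | 0
  19 | 100001011000 | 1 | 1
  20 | 000010110001 | 0 | 0
  21 | 000101100010 | 0 | 1
  22 | 001011000101 | 0 | 1
  23 | 010110001011 | 0 | 0
  24 | 101100010110 | 1 | 1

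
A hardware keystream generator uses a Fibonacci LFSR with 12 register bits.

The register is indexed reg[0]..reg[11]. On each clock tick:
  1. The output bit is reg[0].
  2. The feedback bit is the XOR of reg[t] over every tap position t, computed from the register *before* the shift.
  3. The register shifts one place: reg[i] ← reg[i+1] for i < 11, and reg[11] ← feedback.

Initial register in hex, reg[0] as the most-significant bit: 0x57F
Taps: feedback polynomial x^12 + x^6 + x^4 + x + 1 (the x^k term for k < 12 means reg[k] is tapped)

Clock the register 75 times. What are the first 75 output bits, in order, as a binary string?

010101111111011110101000100001010000100111011111000001010000000111110110000

k : reg_k → out_k, fb_k
0: 010101111111 → 0, fb=0
1: 101011111110 → 1, fb=1
2: 010111111101 → 0, fb=1
3: 101111111011 → 1, fb=1
4: 011111110111 → 0, fb=1
5: 111111101111 → 1, fb=0
6: 111111011110 → 1, fb=1
7: 111110111101 → 1, fb=0
8: 111101111010 → 1, fb=1
9: 111011110101 → 1, fb=0
10: 110111101010 → 1, fb=0
11: 101111010100 → 1, fb=0
12: 011110101000 → 0, fb=1
13: 111101010001 → 1, fb=0
14: 111010100010 → 1, fb=0
15: 110101000100 → 1, fb=0
16: 101010001000 → 1, fb=0
17: 010100010000 → 0, fb=1
18: 101000100001 → 1, fb=0
19: 010001000010 → 0, fb=1
20: 100010000101 → 1, fb=0
21: 000100001010 → 0, fb=0
22: 001000010100 → 0, fb=0
23: 010000101000 → 0, fb=0
24: 100001010000 → 1, fb=1
25: 000010100001 → 0, fb=0
26: 000101000010 → 0, fb=0
27: 001010000100 → 0, fb=1
28: 010100001001 → 0, fb=1
29: 101000010011 → 1, fb=1
30: 010000100111 → 0, fb=0
31: 100001001110 → 1, fb=1
32: 000010011101 → 0, fb=1
33: 000100111011 → 0, fb=1
34: 001001110111 → 0, fb=1
35: 010011101111 → 0, fb=1
36: 100111011111 → 1, fb=0
37: 001110111110 → 0, fb=0
38: 011101111100 → 0, fb=0
39: 111011111000 → 1, fb=0
40: 110111110000 → 1, fb=0
41: 101111100000 → 1, fb=1
42: 011111000001 → 0, fb=0
43: 111110000010 → 1, fb=1
44: 111100000101 → 1, fb=0
45: 111000001010 → 1, fb=0
46: 110000010100 → 1, fb=0
47: 100000101000 → 1, fb=0
48: 000001010000 → 0, fb=0
49: 000010100000 → 0, fb=0
50: 000101000000 → 0, fb=0
51: 001010000000 → 0, fb=1
52: 010100000001 → 0, fb=1
53: 101000000011 → 1, fb=1
54: 010000000111 → 0, fb=1
55: 100000001111 → 1, fb=1
56: 000000011111 → 0, fb=0
57: 000000111110 → 0, fb=1
58: 000001111101 → 0, fb=1
59: 000011111011 → 0, fb=0
60: 000111110110 → 0, fb=0
61: 001111101100 → 0, fb=0
62: 011111011000 → 0, fb=0
63: 111110110000 → 1, fb=0
64: 111101100000 → 1, fb=1
65: 111011000001 → 1, fb=1
66: 110110000011 → 1, fb=1
67: 101100000111 → 1, fb=1
68: 011000001111 → 0, fb=1
69: 110000011111 → 1, fb=0
70: 100000111110 → 1, fb=0
71: 000001111100 → 0, fb=1
72: 000011111001 → 0, fb=0
73: 000111110010 → 0, fb=0
74: 001111100100 → 0, fb=0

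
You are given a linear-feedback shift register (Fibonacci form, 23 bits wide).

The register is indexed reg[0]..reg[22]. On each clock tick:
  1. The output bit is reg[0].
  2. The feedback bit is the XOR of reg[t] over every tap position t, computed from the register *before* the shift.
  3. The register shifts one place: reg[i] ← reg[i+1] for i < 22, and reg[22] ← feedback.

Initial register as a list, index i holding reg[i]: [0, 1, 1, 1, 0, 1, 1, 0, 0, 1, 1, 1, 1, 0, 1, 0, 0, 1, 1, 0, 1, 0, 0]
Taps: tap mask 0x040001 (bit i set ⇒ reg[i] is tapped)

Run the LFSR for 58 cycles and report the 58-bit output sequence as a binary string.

step | reg (before) | out | fb
   0 | 01110110011110100110100 | 0 | 1
   1 | 11101100111101001101001 | 1 | 1
   2 | 11011001111010011010011 | 1 | 0
   3 | 10110011110100110100110 | 1 | 1
   4 | 01100111101001101001101 | 0 | 0
   5 | 11001111010011010011010 | 1 | 0
   6 | 10011110100110100110100 | 1 | 0
   7 | 00111101001101001101000 | 0 | 0
   8 | 01111010011010011010000 | 0 | 1
   9 | 11110100110100110100001 | 1 | 1
  10 | 11101001101001101000011 | 1 | 1
  11 | 11010011010011010000111 | 1 | 1
  12 | 10100110100110100001111 | 1 | 1
  13 | 01001101001101000011111 | 0 | 1
  14 | 10011010011010000111111 | 1 | 0
  15 | 00110100110100001111110 | 0 | 1
  16 | 01101001101000011111101 | 0 | 1
  17 | 11010011010000111111011 | 1 | 0
  18 | 10100110100001111110110 | 1 | 0
  19 | 01001101000011111101100 | 0 | 0
  20 | 10011010000111111011000 | 1 | 0
  21 | 00110100001111110110000 | 0 | 1
  22 | 01101000011111101100001 | 0 | 0
  23 | 11010000111111011000010 | 1 | 1
  24 | 10100001111110110000101 | 1 | 1
  25 | 01000011111101100001011 | 0 | 0
  26 | 10000111111011000010110 | 1 | 0
  27 | 00001111110110000101100 | 0 | 0
  28 | 00011111101100001011000 | 0 | 1
  29 | 00111111011000010110001 | 0 | 1
  30 | 01111110110000101100011 | 0 | 0
  31 | 11111101100001011000110 | 1 | 1
  32 | 11111011000010110001101 | 1 | 1
  33 | 11110110000101100011011 | 1 | 0
  34 | 11101100001011000110110 | 1 | 0
  35 | 11011000010110001101100 | 1 | 1
  36 | 10110000101100011011001 | 1 | 0
  37 | 01100001011000110110010 | 0 | 1
  38 | 11000010110001101100101 | 1 | 1
  39 | 10000101100011011001011 | 1 | 1
  40 | 00001011000110110010111 | 0 | 1
  41 | 00010110001101100101111 | 0 | 0
  42 | 00101100011011001011110 | 0 | 1
  43 | 01011000110110010111101 | 0 | 1
  44 | 10110001101100101111011 | 1 | 0
  45 | 01100011011001011110110 | 0 | 1
  46 | 11000110110010111101101 | 1 | 1
  47 | 10001101100101111011011 | 1 | 0
  48 | 00011011001011110110110 | 0 | 1
  49 | 00110110010111101101101 | 0 | 0
  50 | 01101100101111011011010 | 0 | 1
  51 | 11011001011110110110101 | 1 | 0
  52 | 10110010111101101101010 | 1 | 1
  53 | 01100101111011011010101 | 0 | 1
  54 | 11001011110110110101011 | 1 | 1
  55 | 10010111101101101010111 | 1 | 0
  56 | 00101111011011010101110 | 0 | 0
  57 | 01011110110110101011100 | 0 | 1

0111011001111010011010011010000111111011000010110001101100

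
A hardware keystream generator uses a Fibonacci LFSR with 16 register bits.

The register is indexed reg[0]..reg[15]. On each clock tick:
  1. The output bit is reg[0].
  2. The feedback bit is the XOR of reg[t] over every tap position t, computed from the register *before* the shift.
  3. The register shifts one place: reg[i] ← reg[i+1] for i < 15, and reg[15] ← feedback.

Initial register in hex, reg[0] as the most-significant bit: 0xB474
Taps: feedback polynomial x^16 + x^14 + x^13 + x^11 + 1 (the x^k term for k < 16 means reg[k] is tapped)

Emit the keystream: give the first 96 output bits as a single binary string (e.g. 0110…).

101101000111010010101111001000011110010111000110101011101101110011101111101110000010001001111010

tick  register→output (feedback)
  0  1011010001110100→1 (1)
  1  0110100011101001→0 (0)
  2  1101000111010010→1 (1)
  3  1010001110100101→1 (0)
  4  0100011101001010→0 (1)
  5  1000111010010101→1 (1)
  6  0001110100101011→0 (1)
  7  0011101001010111→0 (1)
  8  0111010010101111→0 (0)
  9  1110100101011110→1 (0)
 10  1101001010111100→1 (1)
 11  1010010101111001→1 (0)
 12  0100101011110010→0 (0)
 13  1001010111100100→1 (0)
 14  0010101111001000→0 (0)
 15  0101011110010000→0 (1)
 16  1010111100100001→1 (1)
 17  0101111001000011→0 (1)
 18  1011110010000111→1 (1)
 19  0111100100001111→0 (0)
 20  1111001000011110→1 (0)
 21  1110010000111100→1 (1)
 22  1100100001111001→1 (0)
 23  1001000011110010→1 (1)
 24  0010000111100101→0 (1)
 25  0100001111001011→0 (1)
 26  1000011110010111→1 (0)
 27  0000111100101110→0 (0)
 28  0001111001011100→0 (0)
 29  0011110010111000→0 (1)
 30  0111100101110001→0 (1)
 31  1111001011100011→1 (0)
 32  1110010111000110→1 (1)
 33  1100101110001101→1 (0)
 34  1001011100011010→1 (1)
 35  0010111000110101→0 (0)
 36  0101110001101010→0 (1)
 37  1011100011010101→1 (1)
 38  0111000110101011→0 (1)
 39  1110001101010111→1 (0)
 40  1100011010101110→1 (1)
 41  1000110101011101→1 (1)
 42  0001101010111011→0 (0)
 43  0011010101110110→0 (1)
 44  0110101011101101→0 (1)
 45  1101010111011011→1 (1)
 46  1010101110110111→1 (0)
 47  0101011101101110→0 (0)
 48  1010111011011100→1 (1)
 49  0101110110111001→0 (1)
 50  1011101101110011→1 (1)
 51  0111011011100111→0 (0)
 52  1110110111001110→1 (1)
 53  1101101110011101→1 (1)
 54  1011011100111011→1 (1)
 55  0110111001110111→0 (1)
 56  1101110011101111→1 (1)
 57  1011100111011111→1 (0)
 58  0111001110111110→0 (1)
 59  1110011101111101→1 (1)
 60  1100111011111011→1 (1)
 61  1001110111110111→1 (0)
 62  0011101111101110→0 (0)
 63  0111011111011100→0 (0)
 64  1110111110111000→1 (0)
 65  1101111101110000→1 (0)
 66  1011111011100000→1 (1)
 67  0111110111000001→0 (0)
 68  1111101110000010→1 (0)
 69  1111011100000100→1 (0)
 70  1110111000001000→1 (1)
 71  1101110000010001→1 (0)
 72  1011100000100010→1 (0)
 73  0111000001000100→0 (1)
 74  1110000010001001→1 (1)
 75  1100000100010011→1 (1)
 76  1000001000100111→1 (1)
 77  0000010001001111→0 (0)
 78  0000100010011110→0 (1)
 79  0001000100111101→0 (0)
 80  0010001001111010→0 (0)
 81  0100010011110100→0 (0)
 82  1000100111101000→1 (1)
 83  0001001111010001→0 (1)
 84  0010011110100011→0 (1)
 85  0100111101000111→0 (0)
 86  1001111010001110→1 (1)
 87  0011110100011101→0 (0)
 88  0111101000111010→0 (0)
 89  1111010001110100→1 (1)
 90  1110100011101001→1 (1)
 91  1101000111010011→1 (1)
 92  1010001110100111→1 (1)
 93  0100011101001111→0 (0)
 94  1000111010011110→1 (0)
 95  0001110100111100→0 (0)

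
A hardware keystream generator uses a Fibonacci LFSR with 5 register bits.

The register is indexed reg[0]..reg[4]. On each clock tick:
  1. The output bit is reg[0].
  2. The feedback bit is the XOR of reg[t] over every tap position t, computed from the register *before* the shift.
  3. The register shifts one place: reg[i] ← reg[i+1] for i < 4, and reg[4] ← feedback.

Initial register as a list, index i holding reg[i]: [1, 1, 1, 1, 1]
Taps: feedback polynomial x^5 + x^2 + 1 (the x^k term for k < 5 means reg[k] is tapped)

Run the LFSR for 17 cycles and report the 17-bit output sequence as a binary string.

11111000110111010

k : reg_k → out_k, fb_k
0: 11111 → 1, fb=0
1: 11110 → 1, fb=0
2: 11100 → 1, fb=0
3: 11000 → 1, fb=1
4: 10001 → 1, fb=1
5: 00011 → 0, fb=0
6: 00110 → 0, fb=1
7: 01101 → 0, fb=1
8: 11011 → 1, fb=1
9: 10111 → 1, fb=0
10: 01110 → 0, fb=1
11: 11101 → 1, fb=0
12: 11010 → 1, fb=1
13: 10101 → 1, fb=0
14: 01010 → 0, fb=0
15: 10100 → 1, fb=0
16: 01000 → 0, fb=0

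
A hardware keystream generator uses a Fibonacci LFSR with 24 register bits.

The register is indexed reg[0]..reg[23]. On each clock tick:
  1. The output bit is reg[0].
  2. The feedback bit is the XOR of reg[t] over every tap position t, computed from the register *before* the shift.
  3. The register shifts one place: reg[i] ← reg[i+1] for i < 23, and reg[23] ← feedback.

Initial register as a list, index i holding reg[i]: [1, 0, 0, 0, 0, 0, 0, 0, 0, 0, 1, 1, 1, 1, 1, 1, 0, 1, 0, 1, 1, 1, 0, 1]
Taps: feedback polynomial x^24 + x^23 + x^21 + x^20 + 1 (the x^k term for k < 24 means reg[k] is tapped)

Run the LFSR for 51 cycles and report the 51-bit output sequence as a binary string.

step | reg (before) | out | fb
   0 | 100000000011111101011101 | 1 | 0
   1 | 000000000111111010111010 | 0 | 1
   2 | 000000001111110101110101 | 0 | 0
   3 | 000000011111101011101010 | 0 | 1
   4 | 000000111111010111010101 | 0 | 0
   5 | 000001111110101110101010 | 0 | 1
   6 | 000011111101011101010101 | 0 | 0
   7 | 000111111010111010101010 | 0 | 1
   8 | 001111110101110101010101 | 0 | 0
   9 | 011111101011101010101010 | 0 | 1
  10 | 111111010111010101010101 | 1 | 1
  11 | 111110101110101010101011 | 1 | 1
  12 | 111101011101010101010111 | 1 | 1
  13 | 111010111010101010101111 | 1 | 0
  14 | 110101110101010101011110 | 1 | 1
  15 | 101011101010101010111101 | 1 | 0
  16 | 010111010101010101111010 | 0 | 1
  17 | 101110101010101011110101 | 1 | 1
  18 | 011101010101010111101011 | 0 | 0
  19 | 111010101010101111010110 | 1 | 0
  20 | 110101010101011110101100 | 1 | 1
  21 | 101010101010111101011001 | 1 | 1
  22 | 010101010101111010110011 | 0 | 1
  23 | 101010101011110101100111 | 1 | 1
  24 | 010101010111101011001111 | 0 | 1
  25 | 101010101111010110011111 | 1 | 0
  26 | 010101011110101100111110 | 0 | 0
  27 | 101010111101011001111100 | 1 | 1
  28 | 010101111010110011111001 | 0 | 0
  29 | 101011110101100111110010 | 1 | 1
  30 | 010111101011001111100101 | 0 | 0
  31 | 101111010110011111001010 | 1 | 0
  32 | 011110101100111110010100 | 0 | 1
  33 | 111101011001111100101001 | 1 | 1
  34 | 111010110011111001010011 | 1 | 0
  35 | 110101100111110010100110 | 1 | 0
  36 | 101011001111100101001100 | 1 | 1
  37 | 010110011111001010011001 | 0 | 0
  38 | 101100111110010100110010 | 1 | 1
  39 | 011001111100101001100101 | 0 | 0
  40 | 110011111001010011001010 | 1 | 0
  41 | 100111110010100110010100 | 1 | 0
  42 | 001111100101001100101000 | 0 | 1
  43 | 011111001010011001010001 | 0 | 1
  44 | 111110010100110010100011 | 1 | 0
  45 | 111100101001100101000110 | 1 | 0
  46 | 111001010011001010001100 | 1 | 1
  47 | 110010100110010100011001 | 1 | 1
  48 | 100101001100101000110011 | 1 | 0
  49 | 001010011001010001100110 | 0 | 1
  50 | 010100110010100011001101 | 0 | 1

100000000011111101011101010101010111101011001111100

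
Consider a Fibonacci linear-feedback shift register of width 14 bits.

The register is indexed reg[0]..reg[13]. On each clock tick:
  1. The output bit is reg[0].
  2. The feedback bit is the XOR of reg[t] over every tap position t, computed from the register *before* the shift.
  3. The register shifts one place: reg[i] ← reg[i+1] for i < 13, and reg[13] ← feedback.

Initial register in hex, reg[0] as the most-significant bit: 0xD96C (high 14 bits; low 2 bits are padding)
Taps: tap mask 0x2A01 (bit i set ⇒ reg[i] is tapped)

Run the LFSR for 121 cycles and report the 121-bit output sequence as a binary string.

1101100101101110100000010001111000100001100001111000110101101111001100111001110100000100100000000001111000100110111000101

k : reg_k → out_k, fb_k
0: 11011001011011 → 1, fb=1
1: 10110010110111 → 1, fb=0
2: 01100101101110 → 0, fb=1
3: 11001011011101 → 1, fb=0
4: 10010110111010 → 1, fb=0
5: 00101101110100 → 0, fb=0
6: 01011011101000 → 0, fb=0
7: 10110111010000 → 1, fb=0
8: 01101110100000 → 0, fb=0
9: 11011101000000 → 1, fb=1
10: 10111010000001 → 1, fb=0
11: 01110100000010 → 0, fb=0
12: 11101000000100 → 1, fb=0
13: 11010000001000 → 1, fb=1
14: 10100000010001 → 1, fb=1
15: 01000000100011 → 0, fb=1
16: 10000001000111 → 1, fb=1
17: 00000010001111 → 0, fb=0
18: 00000100011110 → 0, fb=0
19: 00001000111100 → 0, fb=0
20: 00010001111000 → 0, fb=1
21: 00100011110001 → 0, fb=0
22: 01000111100010 → 0, fb=0
23: 10001111000100 → 1, fb=0
24: 00011110001000 → 0, fb=0
25: 00111100010000 → 0, fb=1
26: 01111000100001 → 0, fb=1
27: 11110001000011 → 1, fb=0
28: 11100010000110 → 1, fb=0
29: 11000100001100 → 1, fb=0
30: 10001000011000 → 1, fb=0
31: 00010000110000 → 0, fb=1
32: 00100001100001 → 0, fb=1
33: 01000011000011 → 0, fb=1
34: 10000110000111 → 1, fb=1
35: 00001100001111 → 0, fb=0
36: 00011000011110 → 0, fb=0
37: 00110000111100 → 0, fb=0
38: 01100001111000 → 0, fb=1
39: 11000011110001 → 1, fb=1
40: 10000111100011 → 1, fb=0
41: 00001111000110 → 0, fb=1
42: 00011110001101 → 0, fb=0
43: 00111100011010 → 0, fb=1
44: 01111000110101 → 0, fb=1
45: 11110001101011 → 1, fb=0
46: 11100011010110 → 1, fb=1
47: 11000110101101 → 1, fb=1
48: 10001101011011 → 1, fb=1
49: 00011010110111 → 0, fb=1
50: 00110101101111 → 0, fb=0
51: 01101011011110 → 0, fb=0
52: 11010110111100 → 1, fb=1
53: 10101101111001 → 1, fb=1
54: 01011011110011 → 0, fb=0
55: 10110111100110 → 1, fb=0
56: 01101111001100 → 0, fb=1
57: 11011110011001 → 1, fb=1
58: 10111100110011 → 1, fb=1
59: 01111001100111 → 0, fb=0
60: 11110011001110 → 1, fb=0
61: 11100110011100 → 1, fb=1
62: 11001100111001 → 1, fb=1
63: 10011001110011 → 1, fb=1
64: 00110011100111 → 0, fb=0
65: 01100111001110 → 0, fb=1
66: 11001110011101 → 1, fb=0
67: 10011100111010 → 1, fb=0
68: 00111001110100 → 0, fb=0
69: 01110011101000 → 0, fb=0
70: 11100111010000 → 1, fb=0
71: 11001110100000 → 1, fb=1
72: 10011101000001 → 1, fb=0
73: 00111010000010 → 0, fb=0
74: 01110100000100 → 0, fb=1
75: 11101000001001 → 1, fb=0
76: 11010000010010 → 1, fb=0
77: 10100000100100 → 1, fb=0
78: 01000001001000 → 0, fb=0
79: 10000010010000 → 1, fb=0
80: 00000100100000 → 0, fb=0
81: 00001001000000 → 0, fb=0
82: 00010010000000 → 0, fb=0
83: 00100100000000 → 0, fb=0
84: 01001000000000 → 0, fb=0
85: 10010000000000 → 1, fb=1
86: 00100000000001 → 0, fb=1
87: 01000000000011 → 0, fb=1
88: 10000000000111 → 1, fb=1
89: 00000000001111 → 0, fb=0
90: 00000000011110 → 0, fb=0
91: 00000000111100 → 0, fb=0
92: 00000001111000 → 0, fb=1
93: 00000011110001 → 0, fb=0
94: 00000111100010 → 0, fb=0
95: 00001111000100 → 0, fb=1
96: 00011110001001 → 0, fb=1
97: 00111100010011 → 0, fb=0
98: 01111000100110 → 0, fb=1
99: 11110001001101 → 1, fb=1
100: 11100010011011 → 1, fb=1
101: 11000100110111 → 1, fb=0
102: 10001001101110 → 1, fb=0
103: 00010011011100 → 0, fb=0
104: 00100110111000 → 0, fb=1
105: 01001101110001 → 0, fb=0
106: 10011011100010 → 1, fb=1
107: 00110111000101 → 0, fb=0
108: 01101110001010 → 0, fb=0
109: 11011100010100 → 1, fb=1
110: 10111000101001 → 1, fb=0
111: 01110001010010 → 0, fb=1
112: 11100010100101 → 1, fb=1
113: 11000101001011 → 1, fb=0
114: 10001010010110 → 1, fb=1
115: 00010100101101 → 0, fb=0
116: 00101001011010 → 0, fb=1
117: 01010010110101 → 0, fb=1
118: 10100101101011 → 1, fb=0
119: 01001011010110 → 0, fb=0
120: 10010110101100 → 1, fb=0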